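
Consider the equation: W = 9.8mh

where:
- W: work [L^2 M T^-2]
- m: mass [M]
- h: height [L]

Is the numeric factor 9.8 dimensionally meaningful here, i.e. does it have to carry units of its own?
Yes

W has dimensions [L^2 M T^-2], while mh alone has dimensions [L M]. For the equation to balance, the factor 9.8 must carry dimensions [L T^-2] — it is a dimensional constant (a numerical value of a physical quantity with its units suppressed), not a pure number.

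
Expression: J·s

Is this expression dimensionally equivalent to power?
No

The expression J·s has dimensions [L^2 M T^-1], but power has dimensions [L^2 M T^-3].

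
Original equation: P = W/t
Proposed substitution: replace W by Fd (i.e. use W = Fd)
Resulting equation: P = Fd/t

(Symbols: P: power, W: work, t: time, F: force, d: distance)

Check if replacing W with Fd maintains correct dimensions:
Yes

[W] = [L^2 M T^-2] and [Fd] = [L^2 M T^-2]. These match, so the substitution replaces a quantity by one of the same dimensions and the result P = Fd/t has LHS [L^2 M T^-3] vs RHS [L^2 M T^-3] — still consistent.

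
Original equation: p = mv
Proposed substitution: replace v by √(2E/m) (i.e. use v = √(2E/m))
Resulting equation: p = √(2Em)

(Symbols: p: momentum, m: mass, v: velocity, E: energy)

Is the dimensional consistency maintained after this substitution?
Yes

[v] = [L T^-1] and [√(2E/m)] = [L T^-1]. These match, so the substitution replaces a quantity by one of the same dimensions and the result p = √(2Em) has LHS [L M T^-1] vs RHS [L M T^-1] — still consistent.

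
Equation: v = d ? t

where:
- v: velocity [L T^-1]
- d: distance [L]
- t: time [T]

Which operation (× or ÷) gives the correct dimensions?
division (÷): v = d ÷ t

v [L T^-1]; d [L]; t [T].
d × t → [L T] ✗
d ÷ t → [L T^-1] ✓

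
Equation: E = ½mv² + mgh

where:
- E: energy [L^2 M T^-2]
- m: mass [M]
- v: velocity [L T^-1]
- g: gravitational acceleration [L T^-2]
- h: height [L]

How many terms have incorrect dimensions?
0

LHS E: [L^2 M T^-2]
- ½mv²: [L^2 M T^-2] ✓
- mgh: [L^2 M T^-2] ✓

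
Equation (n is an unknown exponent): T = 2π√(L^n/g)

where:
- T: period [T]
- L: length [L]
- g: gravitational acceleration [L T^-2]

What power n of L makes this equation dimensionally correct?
n = 1

T has dimensions [T]; L has dimensions [L].
With n = 1: 2π√(L^1/g) has dimensions [T], matching the LHS ✓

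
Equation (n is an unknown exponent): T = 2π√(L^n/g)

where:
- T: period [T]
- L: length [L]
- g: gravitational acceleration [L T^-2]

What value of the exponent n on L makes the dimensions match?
n = 1

T has dimensions [T]; L has dimensions [L].
With n = 1: 2π√(L^1/g) has dimensions [T], matching the LHS ✓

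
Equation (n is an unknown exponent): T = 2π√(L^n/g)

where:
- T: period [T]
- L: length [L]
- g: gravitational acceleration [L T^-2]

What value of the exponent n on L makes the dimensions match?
n = 1

T has dimensions [T]; L has dimensions [L].
With n = 1: 2π√(L^1/g) has dimensions [T], matching the LHS ✓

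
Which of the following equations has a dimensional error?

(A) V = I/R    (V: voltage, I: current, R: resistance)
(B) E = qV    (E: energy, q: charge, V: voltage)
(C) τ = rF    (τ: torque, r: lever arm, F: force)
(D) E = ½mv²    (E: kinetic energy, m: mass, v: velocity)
(A) V = I/R

The equation (A) V = I/R is dimensionally incorrect.

LHS (V): [I^-1 L^2 M T^-3]
RHS (I/R): [I^3 L^-2 M^-1 T^3] ✗

The dimensions do not match. The other three equations balance.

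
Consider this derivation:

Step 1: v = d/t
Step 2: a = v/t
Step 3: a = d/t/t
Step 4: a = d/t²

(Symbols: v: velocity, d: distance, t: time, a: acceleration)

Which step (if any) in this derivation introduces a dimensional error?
No step introduces an error — all steps are dimensionally consistent.

Step 1: v = d/t → LHS [L T^-1], RHS [L T^-1] ✓
Step 2: a = v/t → LHS [L T^-2], RHS [L T^-2] ✓
Step 3: a = d/t/t → LHS [L T^-2], RHS [L T^-2] ✓
Step 4: a = d/t² → LHS [L T^-2], RHS [L T^-2] ✓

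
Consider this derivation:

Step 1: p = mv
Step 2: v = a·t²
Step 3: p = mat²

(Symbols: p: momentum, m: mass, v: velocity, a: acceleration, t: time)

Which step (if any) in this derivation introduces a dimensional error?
Step 2

Step 1: p = mv → LHS [L M T^-1], RHS [L M T^-1] ✓
Step 2: v = a·t² → LHS [L T^-1], RHS [L] ✗

The first dimensional inconsistency appears in step 2: v = a·t²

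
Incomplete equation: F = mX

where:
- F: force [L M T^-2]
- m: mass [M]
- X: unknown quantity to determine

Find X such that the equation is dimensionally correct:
X = a (acceleration), dimensions [L T^-2]

F has dimensions [L M T^-2]; the rest of the RHS (m) has dimensions [M].
So X must have dimensions [L T^-2] — X = a (acceleration).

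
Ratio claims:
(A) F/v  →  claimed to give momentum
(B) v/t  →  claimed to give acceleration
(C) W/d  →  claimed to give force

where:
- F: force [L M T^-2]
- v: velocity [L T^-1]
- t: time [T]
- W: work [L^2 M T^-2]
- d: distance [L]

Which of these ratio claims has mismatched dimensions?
(A) F/v does not give momentum

(A) F/v: [M T^-1] ≠ momentum [L M T^-1] ✗
(B) v/t: [L T^-2] = acceleration [L T^-2] ✓
(C) W/d: [L M T^-2] = force [L M T^-2] ✓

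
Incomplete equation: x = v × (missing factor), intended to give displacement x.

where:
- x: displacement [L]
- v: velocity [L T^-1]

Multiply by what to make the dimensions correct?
t (time), dimensions [T]

x has dimensions [L] and v has dimensions [L T^-1].
The missing factor must have dimensions [L] / [L T^-1] = [T], i.e. time (t).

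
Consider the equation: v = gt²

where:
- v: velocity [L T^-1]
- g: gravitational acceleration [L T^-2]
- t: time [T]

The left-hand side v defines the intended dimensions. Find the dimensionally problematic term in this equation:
The right-hand side term gt²

v has dimensions [L T^-1], but gt² has dimensions [L], so the term gt² is dimensionally wrong for v.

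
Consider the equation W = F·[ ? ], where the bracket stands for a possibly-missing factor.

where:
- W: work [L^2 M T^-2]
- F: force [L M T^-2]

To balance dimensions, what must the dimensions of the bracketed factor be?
[L] — length (e.g. a distance d)

W has dimensions [L^2 M T^-2]; F has dimensions [L M T^-2].
The bracketed factor must supply [L^2 M T^-2] / [L M T^-2] = [L].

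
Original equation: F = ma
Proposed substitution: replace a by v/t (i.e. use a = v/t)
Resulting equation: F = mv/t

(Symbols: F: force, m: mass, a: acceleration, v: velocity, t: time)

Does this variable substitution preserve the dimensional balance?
Yes

[a] = [L T^-2] and [v/t] = [L T^-2]. These match, so the substitution replaces a quantity by one of the same dimensions and the result F = mv/t has LHS [L M T^-2] vs RHS [L M T^-2] — still consistent.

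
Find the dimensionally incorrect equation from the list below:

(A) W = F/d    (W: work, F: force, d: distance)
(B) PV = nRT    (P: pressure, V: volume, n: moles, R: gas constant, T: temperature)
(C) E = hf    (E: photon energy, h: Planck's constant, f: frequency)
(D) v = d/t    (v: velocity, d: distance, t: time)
(A) W = F/d

The equation (A) W = F/d is dimensionally incorrect.

LHS (W): [L^2 M T^-2]
RHS (F/d): [M T^-2] ✗

The dimensions do not match. The other three equations balance.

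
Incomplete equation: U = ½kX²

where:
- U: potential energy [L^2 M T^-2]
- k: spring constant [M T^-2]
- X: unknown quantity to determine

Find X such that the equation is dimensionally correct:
X = x (displacement), dimensions [L]

U has dimensions [L^2 M T^-2]; the rest of the RHS (½k) has dimensions [M T^-2].
So X² must have dimensions [L^2], i.e. X has dimensions [L] — X = x (displacement).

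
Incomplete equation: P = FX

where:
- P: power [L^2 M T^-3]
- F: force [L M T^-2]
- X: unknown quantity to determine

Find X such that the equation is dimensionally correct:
X = v (velocity), dimensions [L T^-1]

P has dimensions [L^2 M T^-3]; the rest of the RHS (F) has dimensions [L M T^-2].
So X must have dimensions [L T^-1] — X = v (velocity).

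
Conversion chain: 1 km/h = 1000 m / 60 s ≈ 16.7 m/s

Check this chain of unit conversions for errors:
The chain is incorrect (it contains an error).

Incorrect: 1 h = 3600 s, not 60 s (1 km/h ≈ 0.278 m/s)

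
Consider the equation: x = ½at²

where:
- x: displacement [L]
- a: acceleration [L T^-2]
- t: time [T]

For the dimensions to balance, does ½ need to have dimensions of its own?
No

x has dimensions [L] and at² already has dimensions [L], so the equation balances without ½ contributing any dimensions. ½ is a pure (dimensionless) number; changing or removing it would not affect dimensional consistency.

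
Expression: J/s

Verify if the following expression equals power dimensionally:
Yes

The expression J/s has dimensions [L^2 M T^-3], which is exactly power [L^2 M T^-3].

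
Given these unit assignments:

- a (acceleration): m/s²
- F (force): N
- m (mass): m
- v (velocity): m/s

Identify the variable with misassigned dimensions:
m

The variable m (mass) should have units kg, not m.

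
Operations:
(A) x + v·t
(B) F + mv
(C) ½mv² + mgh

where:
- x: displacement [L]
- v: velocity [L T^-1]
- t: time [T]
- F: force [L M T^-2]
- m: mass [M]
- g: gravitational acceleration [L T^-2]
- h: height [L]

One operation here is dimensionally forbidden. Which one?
(B) F + mv

(A) x + v·t: x [L] and v·t [L] — same dimensions ✓
(B) F + mv: F [L M T^-2] and mv [L M T^-1] — different dimensions cannot be added/subtracted ✗
(C) ½mv² + mgh: ½mv² [L^2 M T^-2] and mgh [L^2 M T^-2] — same dimensions ✓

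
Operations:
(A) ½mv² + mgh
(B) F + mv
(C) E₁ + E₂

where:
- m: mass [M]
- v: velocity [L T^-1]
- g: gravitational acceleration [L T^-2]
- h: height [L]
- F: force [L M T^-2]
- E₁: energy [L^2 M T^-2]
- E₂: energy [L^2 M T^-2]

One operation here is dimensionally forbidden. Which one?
(B) F + mv

(A) ½mv² + mgh: ½mv² [L^2 M T^-2] and mgh [L^2 M T^-2] — same dimensions ✓
(B) F + mv: F [L M T^-2] and mv [L M T^-1] — different dimensions cannot be added/subtracted ✗
(C) E₁ + E₂: E₁ [L^2 M T^-2] and E₂ [L^2 M T^-2] — same dimensions ✓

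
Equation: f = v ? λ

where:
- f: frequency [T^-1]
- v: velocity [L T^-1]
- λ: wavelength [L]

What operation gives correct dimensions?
division (÷): f = v ÷ λ

f [T^-1]; v [L T^-1]; λ [L].
v × λ → [L^2 T^-1] ✗
v ÷ λ → [T^-1] ✓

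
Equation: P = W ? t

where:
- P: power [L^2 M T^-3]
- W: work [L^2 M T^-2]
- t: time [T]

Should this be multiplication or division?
division (÷): P = W ÷ t

P [L^2 M T^-3]; W [L^2 M T^-2]; t [T].
W × t → [L^2 M T^-1] ✗
W ÷ t → [L^2 M T^-3] ✓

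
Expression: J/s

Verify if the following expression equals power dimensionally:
Yes

The expression J/s has dimensions [L^2 M T^-3], which is exactly power [L^2 M T^-3].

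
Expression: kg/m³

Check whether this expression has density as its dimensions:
Yes

The expression kg/m³ has dimensions [L^-3 M], which is exactly density [L^-3 M].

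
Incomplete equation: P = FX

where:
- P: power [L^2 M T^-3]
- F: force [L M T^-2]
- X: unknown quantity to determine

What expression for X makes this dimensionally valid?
X = v (velocity), dimensions [L T^-1]

P has dimensions [L^2 M T^-3]; the rest of the RHS (F) has dimensions [L M T^-2].
So X must have dimensions [L T^-1] — X = v (velocity).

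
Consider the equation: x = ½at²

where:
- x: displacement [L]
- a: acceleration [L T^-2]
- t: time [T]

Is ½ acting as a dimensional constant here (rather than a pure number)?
No

x has dimensions [L] and at² already has dimensions [L], so the equation balances without ½ contributing any dimensions. ½ is a pure (dimensionless) number; changing or removing it would not affect dimensional consistency.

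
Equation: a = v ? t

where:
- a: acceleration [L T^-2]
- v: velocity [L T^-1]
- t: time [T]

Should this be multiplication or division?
division (÷): a = v ÷ t

a [L T^-2]; v [L T^-1]; t [T].
v × t → [L] ✗
v ÷ t → [L T^-2] ✓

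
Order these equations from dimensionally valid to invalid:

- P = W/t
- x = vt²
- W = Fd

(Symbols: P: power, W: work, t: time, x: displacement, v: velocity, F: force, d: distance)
Dimensionally correct: P = W/t, W = Fd
Dimensionally incorrect: x = vt²
Ordered (correct first, then incorrect): P = W/t, W = Fd, x = vt²

- P = W/t: LHS [L^2 M T^-3], RHS [L^2 M T^-3] → correct ✓
- x = vt²: LHS [L], RHS [L T] → incorrect ✗
- W = Fd: LHS [L^2 M T^-2], RHS [L^2 M T^-2] → correct ✓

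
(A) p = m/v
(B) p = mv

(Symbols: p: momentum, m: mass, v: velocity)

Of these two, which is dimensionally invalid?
(A)

(A) p = m/v: LHS [L M T^-1], RHS [L^-1 M T] ✗
(B) p = mv: LHS [L M T^-1], RHS [L M T^-1] ✓

Expression (A) p = m/v is dimensionally incorrect.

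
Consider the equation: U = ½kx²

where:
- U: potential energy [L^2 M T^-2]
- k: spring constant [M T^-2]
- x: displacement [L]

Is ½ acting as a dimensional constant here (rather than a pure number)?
No

U has dimensions [L^2 M T^-2] and kx² already has dimensions [L^2 M T^-2], so the equation balances without ½ contributing any dimensions. ½ is a pure (dimensionless) number; changing or removing it would not affect dimensional consistency.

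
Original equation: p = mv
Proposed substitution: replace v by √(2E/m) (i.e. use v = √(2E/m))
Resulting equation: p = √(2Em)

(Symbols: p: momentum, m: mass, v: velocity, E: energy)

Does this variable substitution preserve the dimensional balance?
Yes

[v] = [L T^-1] and [√(2E/m)] = [L T^-1]. These match, so the substitution replaces a quantity by one of the same dimensions and the result p = √(2Em) has LHS [L M T^-1] vs RHS [L M T^-1] — still consistent.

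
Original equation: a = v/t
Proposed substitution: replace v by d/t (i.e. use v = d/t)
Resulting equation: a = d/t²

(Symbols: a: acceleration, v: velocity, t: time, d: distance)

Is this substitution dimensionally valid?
Yes

[v] = [L T^-1] and [d/t] = [L T^-1]. These match, so the substitution replaces a quantity by one of the same dimensions and the result a = d/t² has LHS [L T^-2] vs RHS [L T^-2] — still consistent.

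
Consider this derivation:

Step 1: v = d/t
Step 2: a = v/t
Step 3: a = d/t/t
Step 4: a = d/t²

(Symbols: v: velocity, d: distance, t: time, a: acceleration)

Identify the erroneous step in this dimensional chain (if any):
No step introduces an error — all steps are dimensionally consistent.

Step 1: v = d/t → LHS [L T^-1], RHS [L T^-1] ✓
Step 2: a = v/t → LHS [L T^-2], RHS [L T^-2] ✓
Step 3: a = d/t/t → LHS [L T^-2], RHS [L T^-2] ✓
Step 4: a = d/t² → LHS [L T^-2], RHS [L T^-2] ✓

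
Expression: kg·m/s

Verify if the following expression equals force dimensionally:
No

The expression kg·m/s has dimensions [L M T^-1], but force has dimensions [L M T^-2].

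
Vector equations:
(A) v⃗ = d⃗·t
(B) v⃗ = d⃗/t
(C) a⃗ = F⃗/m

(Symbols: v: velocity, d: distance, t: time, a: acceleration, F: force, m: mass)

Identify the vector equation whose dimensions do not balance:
(A) v⃗ = d⃗·t

(A) v⃗ = d⃗·t: LHS [L T^-1], RHS [L T] ✗ — velocity is displacement per time; should be d⃗/t
(B) v⃗ = d⃗/t: LHS [L T^-1], RHS [L T^-1] ✓ — displacement (vector) divided by time (scalar)
(C) a⃗ = F⃗/m: LHS [L T^-2], RHS [L T^-2] ✓ — force (vector) divided by mass (scalar)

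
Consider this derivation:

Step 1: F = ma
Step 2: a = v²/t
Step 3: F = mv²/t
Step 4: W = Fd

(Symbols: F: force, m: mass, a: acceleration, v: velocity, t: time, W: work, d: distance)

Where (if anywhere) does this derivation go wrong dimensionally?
Step 2

Step 1: F = ma → LHS [L M T^-2], RHS [L M T^-2] ✓
Step 2: a = v²/t → LHS [L T^-2], RHS [L^2 T^-3] ✗

The first dimensional inconsistency appears in step 2: a = v²/t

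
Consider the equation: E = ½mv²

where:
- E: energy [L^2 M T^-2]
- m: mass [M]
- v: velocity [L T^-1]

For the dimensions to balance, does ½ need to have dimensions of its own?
No

E has dimensions [L^2 M T^-2] and mv² already has dimensions [L^2 M T^-2], so the equation balances without ½ contributing any dimensions. ½ is a pure (dimensionless) number; changing or removing it would not affect dimensional consistency.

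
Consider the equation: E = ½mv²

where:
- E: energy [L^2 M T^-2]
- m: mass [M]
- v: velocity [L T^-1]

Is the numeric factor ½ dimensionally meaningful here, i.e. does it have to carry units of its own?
No

E has dimensions [L^2 M T^-2] and mv² already has dimensions [L^2 M T^-2], so the equation balances without ½ contributing any dimensions. ½ is a pure (dimensionless) number; changing or removing it would not affect dimensional consistency.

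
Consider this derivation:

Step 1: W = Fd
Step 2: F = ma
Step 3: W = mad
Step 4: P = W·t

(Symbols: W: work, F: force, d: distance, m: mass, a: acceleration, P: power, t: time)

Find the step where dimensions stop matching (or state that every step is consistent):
Step 4

Step 1: W = Fd → LHS [L^2 M T^-2], RHS [L^2 M T^-2] ✓
Step 2: F = ma → LHS [L M T^-2], RHS [L M T^-2] ✓
Step 3: W = mad → LHS [L^2 M T^-2], RHS [L^2 M T^-2] ✓
Step 4: P = W·t → LHS [L^2 M T^-3], RHS [L^2 M T^-1] ✗

The first dimensional inconsistency appears in step 4: P = W·t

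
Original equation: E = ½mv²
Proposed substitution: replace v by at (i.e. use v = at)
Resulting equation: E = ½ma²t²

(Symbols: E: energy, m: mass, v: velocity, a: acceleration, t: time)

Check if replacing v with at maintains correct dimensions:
Yes

[v] = [L T^-1] and [at] = [L T^-1]. These match, so the substitution replaces a quantity by one of the same dimensions and the result E = ½ma²t² has LHS [L^2 M T^-2] vs RHS [L^2 M T^-2] — still consistent.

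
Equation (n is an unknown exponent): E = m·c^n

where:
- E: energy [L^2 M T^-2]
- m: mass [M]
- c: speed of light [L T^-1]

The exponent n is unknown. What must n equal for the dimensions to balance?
n = 2

E has dimensions [L^2 M T^-2]; c has dimensions [L T^-1].
The rest of the RHS has dimensions [M], so c^n must supply [L^2 T^-2].
With n = 2: m·c^2 has dimensions [L^2 M T^-2], matching the LHS ✓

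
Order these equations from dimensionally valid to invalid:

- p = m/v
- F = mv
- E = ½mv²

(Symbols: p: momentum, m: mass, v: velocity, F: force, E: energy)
Dimensionally correct: E = ½mv²
Dimensionally incorrect: p = m/v, F = mv
Ordered (correct first, then incorrect): E = ½mv², p = m/v, F = mv

- p = m/v: LHS [L M T^-1], RHS [L^-1 M T] → incorrect ✗
- F = mv: LHS [L M T^-2], RHS [L M T^-1] → incorrect ✗
- E = ½mv²: LHS [L^2 M T^-2], RHS [L^2 M T^-2] → correct ✓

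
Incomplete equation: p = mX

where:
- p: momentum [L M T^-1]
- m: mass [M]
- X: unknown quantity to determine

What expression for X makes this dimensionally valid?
X = v (velocity), dimensions [L T^-1]

p has dimensions [L M T^-1]; the rest of the RHS (m) has dimensions [M].
So X must have dimensions [L T^-1] — X = v (velocity).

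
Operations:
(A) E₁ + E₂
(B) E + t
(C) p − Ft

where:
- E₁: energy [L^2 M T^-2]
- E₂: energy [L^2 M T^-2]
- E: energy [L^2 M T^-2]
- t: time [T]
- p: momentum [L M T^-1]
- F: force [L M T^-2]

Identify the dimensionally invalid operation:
(B) E + t

(A) E₁ + E₂: E₁ [L^2 M T^-2] and E₂ [L^2 M T^-2] — same dimensions ✓
(B) E + t: E [L^2 M T^-2] and t [T] — different dimensions cannot be added/subtracted ✗
(C) p − Ft: p [L M T^-1] and Ft [L M T^-1] — same dimensions ✓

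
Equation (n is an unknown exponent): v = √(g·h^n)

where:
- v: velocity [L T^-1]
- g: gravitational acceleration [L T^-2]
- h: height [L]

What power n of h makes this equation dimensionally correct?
n = 1

v has dimensions [L T^-1]; h has dimensions [L].
With n = 1: √(g·h^1) has dimensions [L T^-1], matching the LHS ✓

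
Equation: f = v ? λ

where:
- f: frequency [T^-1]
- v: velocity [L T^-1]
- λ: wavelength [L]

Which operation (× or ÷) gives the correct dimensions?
division (÷): f = v ÷ λ

f [T^-1]; v [L T^-1]; λ [L].
v × λ → [L^2 T^-1] ✗
v ÷ λ → [T^-1] ✓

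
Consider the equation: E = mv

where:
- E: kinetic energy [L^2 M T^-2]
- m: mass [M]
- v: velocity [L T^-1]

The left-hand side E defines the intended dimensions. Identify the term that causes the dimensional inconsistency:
The right-hand side term mv

E has dimensions [L^2 M T^-2], but mv has dimensions [L M T^-1], so the term mv is dimensionally wrong for E.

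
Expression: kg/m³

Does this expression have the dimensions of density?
Yes

The expression kg/m³ has dimensions [L^-3 M], which is exactly density [L^-3 M].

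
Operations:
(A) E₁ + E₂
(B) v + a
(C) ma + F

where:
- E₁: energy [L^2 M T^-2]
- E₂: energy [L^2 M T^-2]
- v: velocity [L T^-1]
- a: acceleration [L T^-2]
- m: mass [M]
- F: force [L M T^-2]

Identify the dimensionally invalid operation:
(B) v + a

(A) E₁ + E₂: E₁ [L^2 M T^-2] and E₂ [L^2 M T^-2] — same dimensions ✓
(B) v + a: v [L T^-1] and a [L T^-2] — different dimensions cannot be added/subtracted ✗
(C) ma + F: ma [L M T^-2] and F [L M T^-2] — same dimensions ✓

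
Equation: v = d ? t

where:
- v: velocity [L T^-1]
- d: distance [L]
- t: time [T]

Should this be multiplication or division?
division (÷): v = d ÷ t

v [L T^-1]; d [L]; t [T].
d × t → [L T] ✗
d ÷ t → [L T^-1] ✓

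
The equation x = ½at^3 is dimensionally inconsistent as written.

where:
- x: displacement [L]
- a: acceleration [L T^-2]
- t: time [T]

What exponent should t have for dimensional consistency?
The exponent of t should be 2: x = ½at^2

The LHS x has dimensions [L]; t has dimensions [T].
As written, the RHS ½at^3 (exponent 3 on t) has dimensions [L T], which does not match.
With exponent 2, the RHS ½at^2 has dimensions [L], matching the LHS.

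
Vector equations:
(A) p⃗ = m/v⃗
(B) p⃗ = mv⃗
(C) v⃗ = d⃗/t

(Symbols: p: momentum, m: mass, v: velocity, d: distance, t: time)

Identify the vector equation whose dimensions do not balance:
(A) p⃗ = m/v⃗

(A) p⃗ = m/v⃗: LHS [L M T^-1], RHS [L^-1 M T] ✗ — momentum is mass times velocity; should be mv⃗ (and division by a vector is undefined)
(B) p⃗ = mv⃗: LHS [L M T^-1], RHS [L M T^-1] ✓ — mass (scalar) times velocity (vector)
(C) v⃗ = d⃗/t: LHS [L T^-1], RHS [L T^-1] ✓ — displacement (vector) divided by time (scalar)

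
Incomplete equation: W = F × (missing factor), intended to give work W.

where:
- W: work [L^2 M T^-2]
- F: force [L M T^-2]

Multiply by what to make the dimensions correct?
d (distance), dimensions [L]

W has dimensions [L^2 M T^-2] and F has dimensions [L M T^-2].
The missing factor must have dimensions [L^2 M T^-2] / [L M T^-2] = [L], i.e. distance (d).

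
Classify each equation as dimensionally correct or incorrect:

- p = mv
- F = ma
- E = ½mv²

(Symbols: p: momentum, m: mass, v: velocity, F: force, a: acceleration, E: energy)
Dimensionally correct: p = mv, F = ma, E = ½mv²
Dimensionally incorrect: none
Ordered (correct first, then incorrect): p = mv, F = ma, E = ½mv²

- p = mv: LHS [L M T^-1], RHS [L M T^-1] → correct ✓
- F = ma: LHS [L M T^-2], RHS [L M T^-2] → correct ✓
- E = ½mv²: LHS [L^2 M T^-2], RHS [L^2 M T^-2] → correct ✓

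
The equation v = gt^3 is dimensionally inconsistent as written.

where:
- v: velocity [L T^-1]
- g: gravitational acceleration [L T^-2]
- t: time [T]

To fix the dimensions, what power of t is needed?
The exponent of t should be 1: v = gt

The LHS v has dimensions [L T^-1]; t has dimensions [T].
As written, the RHS gt^3 (exponent 3 on t) has dimensions [L T], which does not match.
With exponent 1, the RHS gt has dimensions [L T^-1], matching the LHS.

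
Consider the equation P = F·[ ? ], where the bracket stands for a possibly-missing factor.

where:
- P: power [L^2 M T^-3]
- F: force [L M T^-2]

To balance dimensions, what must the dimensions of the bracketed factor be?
[L T^-1] — velocity (e.g. v)

P has dimensions [L^2 M T^-3]; F has dimensions [L M T^-2].
The bracketed factor must supply [L^2 M T^-3] / [L M T^-2] = [L T^-1].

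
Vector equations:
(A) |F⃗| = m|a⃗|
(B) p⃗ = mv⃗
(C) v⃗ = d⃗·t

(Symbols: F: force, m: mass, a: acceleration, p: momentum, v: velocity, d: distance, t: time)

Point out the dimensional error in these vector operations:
(C) v⃗ = d⃗·t

(A) |F⃗| = m|a⃗|: LHS [L M T^-2], RHS [L M T^-2] ✓ — magnitudes of vectors are scalars
(B) p⃗ = mv⃗: LHS [L M T^-1], RHS [L M T^-1] ✓ — mass (scalar) times velocity (vector)
(C) v⃗ = d⃗·t: LHS [L T^-1], RHS [L T] ✗ — velocity is displacement per time; should be d⃗/t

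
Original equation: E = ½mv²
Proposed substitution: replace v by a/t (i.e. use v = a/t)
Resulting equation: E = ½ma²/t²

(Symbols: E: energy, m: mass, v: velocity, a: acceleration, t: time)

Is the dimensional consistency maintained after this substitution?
No

[v] = [L T^-1] and [a/t] = [L T^-3]. These differ, so the substitution replaces a quantity by one of different dimensions and the result E = ½ma²/t² has LHS [L^2 M T^-2] vs RHS [L^2 M T^-6] — inconsistent.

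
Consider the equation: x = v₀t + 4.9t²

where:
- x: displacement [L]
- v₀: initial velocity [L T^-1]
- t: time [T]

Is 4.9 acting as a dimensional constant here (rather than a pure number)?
Yes

x has dimensions [L], while t² alone has dimensions [T^2]. For the equation to balance, the factor 4.9 must carry dimensions [L T^-2] — it is a dimensional constant (a numerical value of a physical quantity with its units suppressed), not a pure number.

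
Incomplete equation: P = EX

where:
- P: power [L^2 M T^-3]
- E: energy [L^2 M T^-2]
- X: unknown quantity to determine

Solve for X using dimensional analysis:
X = f (inverse time / frequency (1/t)), dimensions [T^-1]

P has dimensions [L^2 M T^-3]; the rest of the RHS (E) has dimensions [L^2 M T^-2].
So X must have dimensions [T^-1] — X = f (inverse time / frequency (1/t)).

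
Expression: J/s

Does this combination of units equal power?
Yes

The expression J/s has dimensions [L^2 M T^-3], which is exactly power [L^2 M T^-3].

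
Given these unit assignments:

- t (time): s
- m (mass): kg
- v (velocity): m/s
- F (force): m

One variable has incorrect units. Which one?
F

The variable F (force) should have units N, not m.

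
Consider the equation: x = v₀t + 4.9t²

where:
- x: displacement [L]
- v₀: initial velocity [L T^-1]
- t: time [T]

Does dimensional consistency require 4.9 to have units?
Yes

x has dimensions [L], while t² alone has dimensions [T^2]. For the equation to balance, the factor 4.9 must carry dimensions [L T^-2] — it is a dimensional constant (a numerical value of a physical quantity with its units suppressed), not a pure number.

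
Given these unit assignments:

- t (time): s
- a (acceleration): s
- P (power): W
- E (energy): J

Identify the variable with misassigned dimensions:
a

The variable a (acceleration) should have units m/s², not s.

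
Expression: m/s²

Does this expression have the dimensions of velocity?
No

The expression m/s² has dimensions [L T^-2], but velocity has dimensions [L T^-1].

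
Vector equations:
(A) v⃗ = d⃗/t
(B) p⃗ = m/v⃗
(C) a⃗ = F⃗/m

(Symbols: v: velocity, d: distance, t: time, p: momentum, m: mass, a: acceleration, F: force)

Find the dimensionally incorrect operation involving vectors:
(B) p⃗ = m/v⃗

(A) v⃗ = d⃗/t: LHS [L T^-1], RHS [L T^-1] ✓ — displacement (vector) divided by time (scalar)
(B) p⃗ = m/v⃗: LHS [L M T^-1], RHS [L^-1 M T] ✗ — momentum is mass times velocity; should be mv⃗ (and division by a vector is undefined)
(C) a⃗ = F⃗/m: LHS [L T^-2], RHS [L T^-2] ✓ — force (vector) divided by mass (scalar)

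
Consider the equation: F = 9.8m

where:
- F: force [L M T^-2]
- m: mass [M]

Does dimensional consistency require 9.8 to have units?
Yes

F has dimensions [L M T^-2], while m alone has dimensions [M]. For the equation to balance, the factor 9.8 must carry dimensions [L T^-2] — it is a dimensional constant (a numerical value of a physical quantity with its units suppressed), not a pure number.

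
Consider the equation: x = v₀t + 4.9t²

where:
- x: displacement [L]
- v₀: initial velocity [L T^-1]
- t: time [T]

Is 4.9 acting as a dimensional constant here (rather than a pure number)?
Yes

x has dimensions [L], while t² alone has dimensions [T^2]. For the equation to balance, the factor 4.9 must carry dimensions [L T^-2] — it is a dimensional constant (a numerical value of a physical quantity with its units suppressed), not a pure number.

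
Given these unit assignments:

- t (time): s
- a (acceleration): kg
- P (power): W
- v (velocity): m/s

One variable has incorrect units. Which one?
a

The variable a (acceleration) should have units m/s², not kg.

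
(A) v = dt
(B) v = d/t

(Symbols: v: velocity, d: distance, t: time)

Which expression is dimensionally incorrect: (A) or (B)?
(A)

(A) v = dt: LHS [L T^-1], RHS [L T] ✗
(B) v = d/t: LHS [L T^-1], RHS [L T^-1] ✓

Expression (A) v = dt is dimensionally incorrect.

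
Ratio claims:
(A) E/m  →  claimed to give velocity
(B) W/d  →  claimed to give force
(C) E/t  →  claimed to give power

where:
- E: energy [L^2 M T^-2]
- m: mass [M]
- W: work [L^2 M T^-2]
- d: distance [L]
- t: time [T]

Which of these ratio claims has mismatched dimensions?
(A) E/m does not give velocity

(A) E/m: [L^2 T^-2] ≠ velocity [L T^-1] ✗
(B) W/d: [L M T^-2] = force [L M T^-2] ✓
(C) E/t: [L^2 M T^-3] = power [L^2 M T^-3] ✓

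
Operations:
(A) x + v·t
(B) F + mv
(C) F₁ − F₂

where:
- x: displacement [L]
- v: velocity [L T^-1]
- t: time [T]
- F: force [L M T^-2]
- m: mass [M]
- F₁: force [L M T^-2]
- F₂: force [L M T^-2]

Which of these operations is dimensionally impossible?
(B) F + mv

(A) x + v·t: x [L] and v·t [L] — same dimensions ✓
(B) F + mv: F [L M T^-2] and mv [L M T^-1] — different dimensions cannot be added/subtracted ✗
(C) F₁ − F₂: F₁ [L M T^-2] and F₂ [L M T^-2] — same dimensions ✓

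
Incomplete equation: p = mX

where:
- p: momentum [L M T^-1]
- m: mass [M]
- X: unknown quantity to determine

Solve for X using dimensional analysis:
X = v (velocity), dimensions [L T^-1]

p has dimensions [L M T^-1]; the rest of the RHS (m) has dimensions [M].
So X must have dimensions [L T^-1] — X = v (velocity).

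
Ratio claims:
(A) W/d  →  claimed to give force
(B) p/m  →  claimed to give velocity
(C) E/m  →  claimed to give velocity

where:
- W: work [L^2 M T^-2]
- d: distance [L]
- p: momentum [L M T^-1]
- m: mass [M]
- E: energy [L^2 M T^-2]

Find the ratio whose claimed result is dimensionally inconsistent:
(C) E/m does not give velocity

(A) W/d: [L M T^-2] = force [L M T^-2] ✓
(B) p/m: [L T^-1] = velocity [L T^-1] ✓
(C) E/m: [L^2 T^-2] ≠ velocity [L T^-1] ✗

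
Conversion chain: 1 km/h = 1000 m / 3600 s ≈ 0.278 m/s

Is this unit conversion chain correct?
The chain is correct (no errors).

Correct: 1 km = 1000 m, 1 h = 3600 s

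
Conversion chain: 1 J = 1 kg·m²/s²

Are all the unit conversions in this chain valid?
The chain is correct (no errors).

Correct: Joule is defined as kg·m²/s²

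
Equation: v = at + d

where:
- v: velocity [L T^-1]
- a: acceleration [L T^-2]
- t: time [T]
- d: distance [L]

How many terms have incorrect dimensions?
1

LHS v: [L T^-1]
- at: [L T^-1] ✓
- d: [L] ✗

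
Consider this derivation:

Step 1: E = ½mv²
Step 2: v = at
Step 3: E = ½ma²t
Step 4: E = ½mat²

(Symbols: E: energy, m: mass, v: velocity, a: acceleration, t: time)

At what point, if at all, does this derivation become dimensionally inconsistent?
Step 3

Step 1: E = ½mv² → LHS [L^2 M T^-2], RHS [L^2 M T^-2] ✓
Step 2: v = at → LHS [L T^-1], RHS [L T^-1] ✓
Step 3: E = ½ma²t → LHS [L^2 M T^-2], RHS [L^2 M T^-3] ✗

The first dimensional inconsistency appears in step 3: E = ½ma²t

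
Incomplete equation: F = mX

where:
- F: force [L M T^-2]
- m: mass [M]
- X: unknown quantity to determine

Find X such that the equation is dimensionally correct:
X = a (acceleration), dimensions [L T^-2]

F has dimensions [L M T^-2]; the rest of the RHS (m) has dimensions [M].
So X must have dimensions [L T^-2] — X = a (acceleration).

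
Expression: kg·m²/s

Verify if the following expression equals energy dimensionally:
No

The expression kg·m²/s has dimensions [L^2 M T^-1], but energy has dimensions [L^2 M T^-2].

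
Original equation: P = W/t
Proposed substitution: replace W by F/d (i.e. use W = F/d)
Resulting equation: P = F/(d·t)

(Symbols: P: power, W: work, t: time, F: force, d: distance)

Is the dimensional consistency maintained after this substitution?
No

[W] = [L^2 M T^-2] and [F/d] = [M T^-2]. These differ, so the substitution replaces a quantity by one of different dimensions and the result P = F/(d·t) has LHS [L^2 M T^-3] vs RHS [M T^-3] — inconsistent.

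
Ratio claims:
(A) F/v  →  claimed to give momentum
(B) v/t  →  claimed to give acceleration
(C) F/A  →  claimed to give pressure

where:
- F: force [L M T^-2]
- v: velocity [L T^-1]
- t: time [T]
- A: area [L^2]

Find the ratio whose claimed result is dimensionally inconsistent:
(A) F/v does not give momentum

(A) F/v: [M T^-1] ≠ momentum [L M T^-1] ✗
(B) v/t: [L T^-2] = acceleration [L T^-2] ✓
(C) F/A: [L^-1 M T^-2] = pressure [L^-1 M T^-2] ✓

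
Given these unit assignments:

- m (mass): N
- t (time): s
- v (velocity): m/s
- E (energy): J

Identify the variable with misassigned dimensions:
m

The variable m (mass) should have units kg, not N.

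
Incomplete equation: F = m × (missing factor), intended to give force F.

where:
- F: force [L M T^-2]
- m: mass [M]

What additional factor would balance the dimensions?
a (acceleration), dimensions [L T^-2]

F has dimensions [L M T^-2] and m has dimensions [M].
The missing factor must have dimensions [L M T^-2] / [M] = [L T^-2], i.e. acceleration (a).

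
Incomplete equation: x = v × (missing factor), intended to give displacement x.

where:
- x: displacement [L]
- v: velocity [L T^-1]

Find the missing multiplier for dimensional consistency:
t (time), dimensions [T]

x has dimensions [L] and v has dimensions [L T^-1].
The missing factor must have dimensions [L] / [L T^-1] = [T], i.e. time (t).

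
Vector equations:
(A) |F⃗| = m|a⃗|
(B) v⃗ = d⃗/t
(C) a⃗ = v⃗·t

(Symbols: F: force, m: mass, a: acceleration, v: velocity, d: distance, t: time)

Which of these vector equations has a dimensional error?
(C) a⃗ = v⃗·t

(A) |F⃗| = m|a⃗|: LHS [L M T^-2], RHS [L M T^-2] ✓ — magnitudes of vectors are scalars
(B) v⃗ = d⃗/t: LHS [L T^-1], RHS [L T^-1] ✓ — displacement (vector) divided by time (scalar)
(C) a⃗ = v⃗·t: LHS [L T^-2], RHS [L] ✗ — acceleration is velocity per time; should be v⃗/t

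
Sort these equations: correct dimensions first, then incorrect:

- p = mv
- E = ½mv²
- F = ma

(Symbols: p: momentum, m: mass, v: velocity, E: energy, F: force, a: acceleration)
Dimensionally correct: p = mv, E = ½mv², F = ma
Dimensionally incorrect: none
Ordered (correct first, then incorrect): p = mv, E = ½mv², F = ma

- p = mv: LHS [L M T^-1], RHS [L M T^-1] → correct ✓
- E = ½mv²: LHS [L^2 M T^-2], RHS [L^2 M T^-2] → correct ✓
- F = ma: LHS [L M T^-2], RHS [L M T^-2] → correct ✓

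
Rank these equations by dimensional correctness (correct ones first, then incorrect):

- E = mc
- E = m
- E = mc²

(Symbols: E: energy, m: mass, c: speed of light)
Dimensionally correct: E = mc²
Dimensionally incorrect: E = mc, E = m
Ordered (correct first, then incorrect): E = mc², E = mc, E = m

- E = mc: LHS [L^2 M T^-2], RHS [L M T^-1] → incorrect ✗
- E = m: LHS [L^2 M T^-2], RHS [M] → incorrect ✗
- E = mc²: LHS [L^2 M T^-2], RHS [L^2 M T^-2] → correct ✓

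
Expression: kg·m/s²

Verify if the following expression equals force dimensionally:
Yes

The expression kg·m/s² has dimensions [L M T^-2], which is exactly force [L M T^-2].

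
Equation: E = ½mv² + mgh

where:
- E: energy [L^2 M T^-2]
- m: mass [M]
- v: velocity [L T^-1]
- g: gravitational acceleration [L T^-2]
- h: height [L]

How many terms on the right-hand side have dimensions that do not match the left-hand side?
0

LHS E: [L^2 M T^-2]
- ½mv²: [L^2 M T^-2] ✓
- mgh: [L^2 M T^-2] ✓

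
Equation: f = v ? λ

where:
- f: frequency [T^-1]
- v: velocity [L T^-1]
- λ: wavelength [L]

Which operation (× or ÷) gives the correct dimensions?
division (÷): f = v ÷ λ

f [T^-1]; v [L T^-1]; λ [L].
v × λ → [L^2 T^-1] ✗
v ÷ λ → [T^-1] ✓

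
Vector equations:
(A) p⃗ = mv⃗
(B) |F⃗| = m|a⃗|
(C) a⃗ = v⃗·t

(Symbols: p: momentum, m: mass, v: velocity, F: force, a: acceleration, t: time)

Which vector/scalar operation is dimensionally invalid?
(C) a⃗ = v⃗·t

(A) p⃗ = mv⃗: LHS [L M T^-1], RHS [L M T^-1] ✓ — mass (scalar) times velocity (vector)
(B) |F⃗| = m|a⃗|: LHS [L M T^-2], RHS [L M T^-2] ✓ — magnitudes of vectors are scalars
(C) a⃗ = v⃗·t: LHS [L T^-2], RHS [L] ✗ — acceleration is velocity per time; should be v⃗/t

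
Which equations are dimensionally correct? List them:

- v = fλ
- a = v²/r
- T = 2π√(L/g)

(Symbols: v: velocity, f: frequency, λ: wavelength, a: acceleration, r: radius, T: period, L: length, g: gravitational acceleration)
Dimensionally correct: v = fλ, a = v²/r, T = 2π√(L/g)
Dimensionally incorrect: none
Ordered (correct first, then incorrect): v = fλ, a = v²/r, T = 2π√(L/g)

- v = fλ: LHS [L T^-1], RHS [L T^-1] → correct ✓
- a = v²/r: LHS [L T^-2], RHS [L T^-2] → correct ✓
- T = 2π√(L/g): LHS [T], RHS [T] → correct ✓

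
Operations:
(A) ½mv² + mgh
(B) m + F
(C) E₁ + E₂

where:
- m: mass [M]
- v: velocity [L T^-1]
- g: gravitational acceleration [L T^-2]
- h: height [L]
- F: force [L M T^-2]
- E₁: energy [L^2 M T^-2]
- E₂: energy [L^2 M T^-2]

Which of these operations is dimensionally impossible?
(B) m + F

(A) ½mv² + mgh: ½mv² [L^2 M T^-2] and mgh [L^2 M T^-2] — same dimensions ✓
(B) m + F: m [M] and F [L M T^-2] — different dimensions cannot be added/subtracted ✗
(C) E₁ + E₂: E₁ [L^2 M T^-2] and E₂ [L^2 M T^-2] — same dimensions ✓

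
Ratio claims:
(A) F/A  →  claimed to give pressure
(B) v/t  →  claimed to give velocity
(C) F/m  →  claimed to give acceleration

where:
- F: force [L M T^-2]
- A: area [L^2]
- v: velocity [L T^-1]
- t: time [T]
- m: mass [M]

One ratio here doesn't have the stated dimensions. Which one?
(B) v/t does not give velocity

(A) F/A: [L^-1 M T^-2] = pressure [L^-1 M T^-2] ✓
(B) v/t: [L T^-2] ≠ velocity [L T^-1] ✗
(C) F/m: [L T^-2] = acceleration [L T^-2] ✓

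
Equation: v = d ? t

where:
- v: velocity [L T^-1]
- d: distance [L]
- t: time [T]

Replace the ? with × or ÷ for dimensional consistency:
division (÷): v = d ÷ t

v [L T^-1]; d [L]; t [T].
d × t → [L T] ✗
d ÷ t → [L T^-1] ✓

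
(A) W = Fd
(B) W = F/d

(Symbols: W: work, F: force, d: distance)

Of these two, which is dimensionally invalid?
(B)

(A) W = Fd: LHS [L^2 M T^-2], RHS [L^2 M T^-2] ✓
(B) W = F/d: LHS [L^2 M T^-2], RHS [M T^-2] ✗

Expression (B) W = F/d is dimensionally incorrect.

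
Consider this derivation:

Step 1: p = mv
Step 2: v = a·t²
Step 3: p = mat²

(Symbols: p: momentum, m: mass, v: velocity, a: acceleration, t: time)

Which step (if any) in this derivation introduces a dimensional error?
Step 2

Step 1: p = mv → LHS [L M T^-1], RHS [L M T^-1] ✓
Step 2: v = a·t² → LHS [L T^-1], RHS [L] ✗

The first dimensional inconsistency appears in step 2: v = a·t²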